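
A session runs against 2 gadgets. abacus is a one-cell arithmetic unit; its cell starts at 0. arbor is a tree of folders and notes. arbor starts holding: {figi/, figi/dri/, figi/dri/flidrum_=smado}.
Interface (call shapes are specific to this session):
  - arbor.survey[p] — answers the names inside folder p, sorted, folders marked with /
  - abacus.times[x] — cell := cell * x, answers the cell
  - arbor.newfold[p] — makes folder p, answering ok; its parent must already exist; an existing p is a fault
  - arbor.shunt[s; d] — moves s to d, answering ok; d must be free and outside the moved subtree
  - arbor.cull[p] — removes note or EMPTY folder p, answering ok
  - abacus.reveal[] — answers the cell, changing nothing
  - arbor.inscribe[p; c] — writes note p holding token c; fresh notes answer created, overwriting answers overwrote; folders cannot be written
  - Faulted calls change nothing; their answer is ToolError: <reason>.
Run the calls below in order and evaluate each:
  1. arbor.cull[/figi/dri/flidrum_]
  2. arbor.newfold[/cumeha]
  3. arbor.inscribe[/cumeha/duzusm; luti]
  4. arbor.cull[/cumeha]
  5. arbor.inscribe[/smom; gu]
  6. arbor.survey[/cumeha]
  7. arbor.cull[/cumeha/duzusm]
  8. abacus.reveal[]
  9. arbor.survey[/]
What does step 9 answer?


# arbor.cull(/figi/dri/flidrum_) ~> ok
# arbor.newfold(/cumeha) ~> ok
# arbor.inscribe(/cumeha/duzusm, luti) ~> created
# arbor.cull(/cumeha) ~> ToolError: not empty
# arbor.inscribe(/smom, gu) ~> created
# arbor.survey(/cumeha) ~> [duzusm]
# arbor.cull(/cumeha/duzusm) ~> ok
# abacus.reveal() ~> 0
# arbor.survey(/) ~> [cumeha/, figi/, smom]

Answer: [cumeha/, figi/, smom]


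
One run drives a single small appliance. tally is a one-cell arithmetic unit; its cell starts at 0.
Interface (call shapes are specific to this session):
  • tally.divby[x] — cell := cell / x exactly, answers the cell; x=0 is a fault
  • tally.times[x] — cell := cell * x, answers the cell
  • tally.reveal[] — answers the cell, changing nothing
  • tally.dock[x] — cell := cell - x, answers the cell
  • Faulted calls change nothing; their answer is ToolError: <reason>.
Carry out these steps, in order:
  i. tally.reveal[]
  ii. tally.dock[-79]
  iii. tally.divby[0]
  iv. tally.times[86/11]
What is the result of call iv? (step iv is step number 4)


Answer: 6794/11

Derivation:
;; reveal() ~> 0
;; dock(x: -79) ~> 79
;; divby(x: 0) ~> ToolError: division by zero
;; times(x: 86/11) ~> 6794/11


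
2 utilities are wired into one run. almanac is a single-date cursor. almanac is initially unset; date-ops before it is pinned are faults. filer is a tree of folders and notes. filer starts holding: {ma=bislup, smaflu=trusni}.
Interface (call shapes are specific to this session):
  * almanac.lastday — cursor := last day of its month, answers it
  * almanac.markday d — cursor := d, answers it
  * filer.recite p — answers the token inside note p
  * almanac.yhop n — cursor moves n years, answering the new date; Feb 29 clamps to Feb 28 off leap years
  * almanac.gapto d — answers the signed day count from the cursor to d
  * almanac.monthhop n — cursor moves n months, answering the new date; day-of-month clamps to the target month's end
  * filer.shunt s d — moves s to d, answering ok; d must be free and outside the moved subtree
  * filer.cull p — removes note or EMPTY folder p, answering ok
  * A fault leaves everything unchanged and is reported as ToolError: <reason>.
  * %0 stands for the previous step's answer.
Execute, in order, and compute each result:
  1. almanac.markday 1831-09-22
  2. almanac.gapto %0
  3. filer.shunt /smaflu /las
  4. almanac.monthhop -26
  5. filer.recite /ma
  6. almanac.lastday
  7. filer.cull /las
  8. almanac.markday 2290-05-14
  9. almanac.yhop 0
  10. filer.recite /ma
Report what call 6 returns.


$ markday 1831-09-22
  1831-09-22
$ gapto %0
  0
$ shunt /smaflu /las
  ok
$ monthhop -26
  1829-07-22
$ recite /ma
  bislup
$ lastday
  1829-07-31
$ cull /las
  ok
$ markday 2290-05-14
  2290-05-14
$ yhop 0
  2290-05-14
$ recite /ma
  bislup

Answer: 1829-07-31


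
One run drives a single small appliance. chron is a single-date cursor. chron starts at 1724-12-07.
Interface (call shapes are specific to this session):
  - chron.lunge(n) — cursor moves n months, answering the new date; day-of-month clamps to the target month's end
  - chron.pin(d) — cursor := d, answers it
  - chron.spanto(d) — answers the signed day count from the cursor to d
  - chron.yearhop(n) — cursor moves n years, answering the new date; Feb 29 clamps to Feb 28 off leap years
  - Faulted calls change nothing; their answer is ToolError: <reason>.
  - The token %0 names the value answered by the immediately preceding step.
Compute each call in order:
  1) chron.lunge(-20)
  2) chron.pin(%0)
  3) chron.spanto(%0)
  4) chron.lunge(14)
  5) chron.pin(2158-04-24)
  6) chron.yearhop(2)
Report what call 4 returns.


Using chron.lunge with n→-20, yielding 1723-04-07.
Next I call chron.pin with d→%0, yielding 1723-04-07.
I try chron.spanto with d→%0, and observe 0.
I call chron.lunge with n→14, and see 1724-06-07.
I run chron.pin with d→2158-04-24, giving 2158-04-24.
Using chron.yearhop with n→2: 2160-04-24.

Answer: 1724-06-07


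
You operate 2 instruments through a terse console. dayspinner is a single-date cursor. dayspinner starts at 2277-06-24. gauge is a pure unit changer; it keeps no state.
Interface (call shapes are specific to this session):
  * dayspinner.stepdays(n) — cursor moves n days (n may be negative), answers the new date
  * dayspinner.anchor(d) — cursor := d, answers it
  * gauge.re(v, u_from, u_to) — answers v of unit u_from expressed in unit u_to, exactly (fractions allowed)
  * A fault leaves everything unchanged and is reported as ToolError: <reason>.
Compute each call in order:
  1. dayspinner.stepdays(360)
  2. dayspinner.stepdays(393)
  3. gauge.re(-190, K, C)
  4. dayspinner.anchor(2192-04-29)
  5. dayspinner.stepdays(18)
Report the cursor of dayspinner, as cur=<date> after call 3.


Answer: cur=2279-07-17

Derivation:
Act: dayspinner.stepdays[360]
Obs: 2278-06-19
Act: dayspinner.stepdays[393]
Obs: 2279-07-17
Act: gauge.re[-190; K; C]
Obs: -9263/20
Act: dayspinner.anchor[2192-04-29]
Obs: 2192-04-29
Act: dayspinner.stepdays[18]
Obs: 2192-05-17


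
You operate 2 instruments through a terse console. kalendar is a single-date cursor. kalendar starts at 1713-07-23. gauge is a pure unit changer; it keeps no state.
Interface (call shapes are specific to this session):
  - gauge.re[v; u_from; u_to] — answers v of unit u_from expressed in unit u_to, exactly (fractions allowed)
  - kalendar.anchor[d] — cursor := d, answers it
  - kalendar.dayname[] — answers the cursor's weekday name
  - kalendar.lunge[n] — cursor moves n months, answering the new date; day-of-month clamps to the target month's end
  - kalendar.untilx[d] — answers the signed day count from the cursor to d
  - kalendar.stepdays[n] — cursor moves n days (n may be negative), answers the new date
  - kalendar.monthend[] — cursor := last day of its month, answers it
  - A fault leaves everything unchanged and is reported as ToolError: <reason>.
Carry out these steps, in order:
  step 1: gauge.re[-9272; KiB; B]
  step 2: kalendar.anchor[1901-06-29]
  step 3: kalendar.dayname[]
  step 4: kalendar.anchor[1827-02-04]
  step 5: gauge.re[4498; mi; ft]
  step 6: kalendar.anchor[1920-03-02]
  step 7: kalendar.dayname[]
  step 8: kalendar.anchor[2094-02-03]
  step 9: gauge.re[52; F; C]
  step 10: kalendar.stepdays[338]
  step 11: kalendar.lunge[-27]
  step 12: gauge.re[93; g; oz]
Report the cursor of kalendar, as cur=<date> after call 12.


Next I call gauge.re on v→-9272, u_from→KiB, u_to→B, giving -9494528.
Calling kalendar.anchor on d→1901-06-29: 1901-06-29.
I run kalendar.dayname(), and observe Saturday.
I use kalendar.anchor on d→1827-02-04, and see 1827-02-04.
I run gauge.re on v→4498, u_from→mi, u_to→ft, and observe 23749440.
I try kalendar.anchor on d→1920-03-02, and see 1920-03-02.
I invoke kalendar.dayname, giving Tuesday.
Using kalendar.anchor on d→2094-02-03, which returns 2094-02-03.
I use gauge.re on v→52, u_from→F, u_to→C, and get 100/9.
Invoking kalendar.stepdays on n→338, and see 2095-01-07.
Now I run kalendar.lunge on n→-27, and see 2092-10-07.
I invoke gauge.re on v→93, u_from→g, u_to→oz, which returns 148800000/45359237.

Answer: cur=2092-10-07


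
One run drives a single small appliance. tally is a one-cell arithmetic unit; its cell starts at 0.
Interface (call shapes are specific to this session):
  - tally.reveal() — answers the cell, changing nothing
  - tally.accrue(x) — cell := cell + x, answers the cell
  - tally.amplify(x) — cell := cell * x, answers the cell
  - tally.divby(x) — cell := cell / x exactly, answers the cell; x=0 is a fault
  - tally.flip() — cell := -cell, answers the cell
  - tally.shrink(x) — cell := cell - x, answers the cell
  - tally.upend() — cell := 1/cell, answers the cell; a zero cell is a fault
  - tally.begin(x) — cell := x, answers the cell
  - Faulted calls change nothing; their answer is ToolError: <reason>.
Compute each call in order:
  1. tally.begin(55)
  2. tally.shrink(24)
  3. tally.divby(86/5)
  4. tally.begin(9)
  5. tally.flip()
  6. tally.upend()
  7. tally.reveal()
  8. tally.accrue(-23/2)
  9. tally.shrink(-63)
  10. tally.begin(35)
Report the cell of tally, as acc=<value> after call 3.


Step: tally.begin[x='55']
Result: 55
Step: tally.shrink[x='24']
Result: 31
Step: tally.divby[x='86/5']
Result: 155/86
Step: tally.begin[x='9']
Result: 9
Step: tally.flip[]
Result: -9
Step: tally.upend[]
Result: -1/9
Step: tally.reveal[]
Result: -1/9
Step: tally.accrue[x='-23/2']
Result: -209/18
Step: tally.shrink[x='-63']
Result: 925/18
Step: tally.begin[x='35']
Result: 35

Answer: acc=155/86


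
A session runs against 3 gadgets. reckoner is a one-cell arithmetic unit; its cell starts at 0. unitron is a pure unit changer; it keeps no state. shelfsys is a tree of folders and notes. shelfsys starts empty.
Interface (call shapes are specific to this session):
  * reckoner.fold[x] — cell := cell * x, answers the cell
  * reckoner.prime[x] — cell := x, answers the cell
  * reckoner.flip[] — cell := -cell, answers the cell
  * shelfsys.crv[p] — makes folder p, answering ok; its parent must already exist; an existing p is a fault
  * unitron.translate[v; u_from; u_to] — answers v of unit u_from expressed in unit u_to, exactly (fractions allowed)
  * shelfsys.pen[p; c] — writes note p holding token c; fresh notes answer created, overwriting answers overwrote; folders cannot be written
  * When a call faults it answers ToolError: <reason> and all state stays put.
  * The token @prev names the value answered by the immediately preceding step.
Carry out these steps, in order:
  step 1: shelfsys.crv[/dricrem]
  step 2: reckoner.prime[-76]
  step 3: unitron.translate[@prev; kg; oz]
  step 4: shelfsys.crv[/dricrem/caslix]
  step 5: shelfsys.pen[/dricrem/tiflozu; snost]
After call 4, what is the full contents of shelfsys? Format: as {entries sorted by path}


Answer: {dricrem/, dricrem/caslix/}

Derivation:
~$ shelfsys.crv p=/dricrem
= ok
~$ reckoner.prime x=-76
= -76
~$ unitron.translate v=@prev u_from=kg u_to=oz
= -121600000000/45359237
~$ shelfsys.crv p=/dricrem/caslix
= ok
~$ shelfsys.pen p=/dricrem/tiflozu c=snost
= created


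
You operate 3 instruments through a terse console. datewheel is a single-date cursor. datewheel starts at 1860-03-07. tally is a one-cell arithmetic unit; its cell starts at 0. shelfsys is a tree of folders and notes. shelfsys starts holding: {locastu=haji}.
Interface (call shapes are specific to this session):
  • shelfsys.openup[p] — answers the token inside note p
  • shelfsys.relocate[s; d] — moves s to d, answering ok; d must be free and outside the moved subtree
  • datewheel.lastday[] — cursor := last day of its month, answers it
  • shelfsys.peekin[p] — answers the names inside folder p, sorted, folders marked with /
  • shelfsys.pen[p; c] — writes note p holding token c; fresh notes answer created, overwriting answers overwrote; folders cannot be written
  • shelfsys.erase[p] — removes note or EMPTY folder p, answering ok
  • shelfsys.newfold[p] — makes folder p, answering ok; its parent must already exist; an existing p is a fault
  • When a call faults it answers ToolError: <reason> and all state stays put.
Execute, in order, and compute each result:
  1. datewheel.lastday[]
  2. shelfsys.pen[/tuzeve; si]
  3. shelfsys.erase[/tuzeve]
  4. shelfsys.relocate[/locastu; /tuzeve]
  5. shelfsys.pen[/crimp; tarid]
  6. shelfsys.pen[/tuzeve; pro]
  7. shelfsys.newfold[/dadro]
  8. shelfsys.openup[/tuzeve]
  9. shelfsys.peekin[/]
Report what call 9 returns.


% datewheel.lastday
:: 1860-03-31
% shelfsys.pen /tuzeve si
:: created
% shelfsys.erase /tuzeve
:: ok
% shelfsys.relocate /locastu /tuzeve
:: ok
% shelfsys.pen /crimp tarid
:: created
% shelfsys.pen /tuzeve pro
:: overwrote
% shelfsys.newfold /dadro
:: ok
% shelfsys.openup /tuzeve
:: pro
% shelfsys.peekin /
:: [crimp, dadro/, tuzeve]

Answer: [crimp, dadro/, tuzeve]


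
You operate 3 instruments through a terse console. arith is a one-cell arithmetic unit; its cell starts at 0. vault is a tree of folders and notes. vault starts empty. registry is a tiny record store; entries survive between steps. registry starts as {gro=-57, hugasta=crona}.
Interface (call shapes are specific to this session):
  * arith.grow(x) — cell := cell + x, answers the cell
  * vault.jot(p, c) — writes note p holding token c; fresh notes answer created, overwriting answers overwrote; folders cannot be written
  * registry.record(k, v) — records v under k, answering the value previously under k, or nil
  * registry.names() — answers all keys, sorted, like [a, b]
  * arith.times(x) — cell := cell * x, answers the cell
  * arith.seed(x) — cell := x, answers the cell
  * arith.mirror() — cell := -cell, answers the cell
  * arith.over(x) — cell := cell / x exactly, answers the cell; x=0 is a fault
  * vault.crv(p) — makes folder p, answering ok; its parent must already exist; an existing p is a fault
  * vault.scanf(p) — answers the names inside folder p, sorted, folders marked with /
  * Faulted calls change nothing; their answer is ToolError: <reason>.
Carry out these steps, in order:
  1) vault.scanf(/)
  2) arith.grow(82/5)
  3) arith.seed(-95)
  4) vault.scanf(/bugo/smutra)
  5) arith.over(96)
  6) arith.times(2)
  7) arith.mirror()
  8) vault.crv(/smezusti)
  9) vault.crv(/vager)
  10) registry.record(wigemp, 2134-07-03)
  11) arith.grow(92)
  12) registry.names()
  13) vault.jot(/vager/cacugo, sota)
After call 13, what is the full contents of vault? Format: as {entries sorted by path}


I invoke vault.scanf passing p: /, which returns [].
Next I call arith.grow passing x: 82/5, and get 82/5.
I use arith.seed passing x: -95, and get -95.
I use vault.scanf passing p: /bugo/smutra, and get ToolError: not found.
Then arith.over passing x: 96, giving -95/96.
Now I run arith.times passing x: 2, and get -95/48.
Now I run arith.mirror, and observe 95/48.
I call vault.crv passing p: /smezusti, and observe ok.
Using vault.crv passing p: /vager: ok.
Calling registry.record passing k: wigemp, v: 2134-07-03, — result: nil.
Invoking arith.grow passing x: 92, → 4511/48.
I use registry.names: [gro, hugasta, wigemp].
I call vault.jot passing p: /vager/cacugo, c: sota: created.

Answer: {smezusti/, vager/, vager/cacugo=sota}


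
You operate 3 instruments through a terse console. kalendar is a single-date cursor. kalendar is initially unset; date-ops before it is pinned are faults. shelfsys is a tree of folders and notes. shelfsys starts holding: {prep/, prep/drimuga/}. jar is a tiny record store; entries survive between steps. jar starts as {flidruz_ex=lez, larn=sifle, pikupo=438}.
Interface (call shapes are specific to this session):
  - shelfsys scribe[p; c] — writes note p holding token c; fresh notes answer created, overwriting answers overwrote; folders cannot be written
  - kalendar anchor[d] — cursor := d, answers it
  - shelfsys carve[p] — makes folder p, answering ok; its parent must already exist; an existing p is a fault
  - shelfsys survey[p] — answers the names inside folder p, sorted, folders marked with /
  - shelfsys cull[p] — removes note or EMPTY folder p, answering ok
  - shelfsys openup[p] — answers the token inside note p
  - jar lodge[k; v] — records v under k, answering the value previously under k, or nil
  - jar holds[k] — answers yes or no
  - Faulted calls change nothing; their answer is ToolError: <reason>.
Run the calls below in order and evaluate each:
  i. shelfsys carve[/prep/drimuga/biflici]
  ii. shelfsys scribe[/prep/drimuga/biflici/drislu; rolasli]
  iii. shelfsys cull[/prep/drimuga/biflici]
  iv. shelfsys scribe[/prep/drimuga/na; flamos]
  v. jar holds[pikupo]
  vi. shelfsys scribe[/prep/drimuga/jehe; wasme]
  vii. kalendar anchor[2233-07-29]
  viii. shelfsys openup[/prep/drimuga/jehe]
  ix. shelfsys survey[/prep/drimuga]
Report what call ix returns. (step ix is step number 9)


~$ shelfsys carve p='/prep/drimuga/biflici'
= ok
~$ shelfsys scribe p='/prep/drimuga/biflici/drislu' c='rolasli'
= created
~$ shelfsys cull p='/prep/drimuga/biflici'
= ToolError: not empty
~$ shelfsys scribe p='/prep/drimuga/na' c='flamos'
= created
~$ jar holds k='pikupo'
= yes
~$ shelfsys scribe p='/prep/drimuga/jehe' c='wasme'
= created
~$ kalendar anchor d='2233-07-29'
= 2233-07-29
~$ shelfsys openup p='/prep/drimuga/jehe'
= wasme
~$ shelfsys survey p='/prep/drimuga'
= [biflici/, jehe, na]

Answer: [biflici/, jehe, na]


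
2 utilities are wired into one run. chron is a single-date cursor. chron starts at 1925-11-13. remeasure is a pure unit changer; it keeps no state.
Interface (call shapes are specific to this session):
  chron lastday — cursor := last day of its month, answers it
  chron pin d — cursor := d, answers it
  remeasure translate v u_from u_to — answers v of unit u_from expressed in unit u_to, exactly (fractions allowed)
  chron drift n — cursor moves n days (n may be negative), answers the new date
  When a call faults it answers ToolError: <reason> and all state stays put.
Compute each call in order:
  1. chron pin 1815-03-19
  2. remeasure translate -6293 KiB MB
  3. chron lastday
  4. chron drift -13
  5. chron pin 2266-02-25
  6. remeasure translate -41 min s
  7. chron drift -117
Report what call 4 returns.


>> chron pin(d: 1815-03-19)
<< 1815-03-19
>> remeasure translate(v: -6293, u_from: KiB, u_to: MB)
<< -100688/15625
>> chron lastday()
<< 1815-03-31
>> chron drift(n: -13)
<< 1815-03-18
>> chron pin(d: 2266-02-25)
<< 2266-02-25
>> remeasure translate(v: -41, u_from: min, u_to: s)
<< -2460
>> chron drift(n: -117)
<< 2265-10-31

Answer: 1815-03-18


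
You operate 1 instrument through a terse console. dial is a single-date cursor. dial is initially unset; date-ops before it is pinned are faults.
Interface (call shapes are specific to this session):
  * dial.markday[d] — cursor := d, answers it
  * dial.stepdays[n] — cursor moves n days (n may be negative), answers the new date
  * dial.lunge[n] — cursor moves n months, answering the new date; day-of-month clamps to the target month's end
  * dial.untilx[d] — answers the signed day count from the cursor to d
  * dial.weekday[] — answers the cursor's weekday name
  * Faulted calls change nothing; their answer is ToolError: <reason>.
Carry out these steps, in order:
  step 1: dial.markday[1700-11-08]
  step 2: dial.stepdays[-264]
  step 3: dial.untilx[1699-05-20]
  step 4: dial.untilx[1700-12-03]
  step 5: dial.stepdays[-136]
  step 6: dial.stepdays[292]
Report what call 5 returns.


! markday(d: 1700-11-08) -> 1700-11-08
! stepdays(n: -264) -> 1700-02-17
! untilx(d: 1699-05-20) -> -273
! untilx(d: 1700-12-03) -> 289
! stepdays(n: -136) -> 1699-10-04
! stepdays(n: 292) -> 1700-07-23

Answer: 1699-10-04


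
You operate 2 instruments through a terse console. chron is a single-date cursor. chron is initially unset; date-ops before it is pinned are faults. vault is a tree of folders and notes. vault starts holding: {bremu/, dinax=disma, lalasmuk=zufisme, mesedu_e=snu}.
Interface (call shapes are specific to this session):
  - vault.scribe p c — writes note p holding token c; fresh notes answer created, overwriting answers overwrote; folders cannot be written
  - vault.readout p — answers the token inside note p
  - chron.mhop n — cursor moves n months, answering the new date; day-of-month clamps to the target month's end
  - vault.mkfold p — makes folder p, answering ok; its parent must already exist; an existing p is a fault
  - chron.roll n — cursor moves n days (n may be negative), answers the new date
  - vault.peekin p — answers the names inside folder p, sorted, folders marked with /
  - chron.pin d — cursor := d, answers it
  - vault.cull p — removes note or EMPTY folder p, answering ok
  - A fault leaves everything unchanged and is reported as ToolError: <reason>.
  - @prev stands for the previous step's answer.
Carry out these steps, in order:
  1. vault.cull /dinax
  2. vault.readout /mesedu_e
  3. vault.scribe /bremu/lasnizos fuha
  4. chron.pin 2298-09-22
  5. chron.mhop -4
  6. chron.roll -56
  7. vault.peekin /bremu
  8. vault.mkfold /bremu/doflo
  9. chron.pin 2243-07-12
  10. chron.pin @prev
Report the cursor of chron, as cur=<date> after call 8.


% 1. vault.cull(p: /dinax) ~> ok
% 2. vault.readout(p: /mesedu_e) ~> snu
% 3. vault.scribe(p: /bremu/lasnizos, c: fuha) ~> created
% 4. chron.pin(d: 2298-09-22) ~> 2298-09-22
% 5. chron.mhop(n: -4) ~> 2298-05-22
% 6. chron.roll(n: -56) ~> 2298-03-27
% 7. vault.peekin(p: /bremu) ~> [lasnizos]
% 8. vault.mkfold(p: /bremu/doflo) ~> ok
% 9. chron.pin(d: 2243-07-12) ~> 2243-07-12
% 10. chron.pin(d: @prev) ~> 2243-07-12

Answer: cur=2298-03-27


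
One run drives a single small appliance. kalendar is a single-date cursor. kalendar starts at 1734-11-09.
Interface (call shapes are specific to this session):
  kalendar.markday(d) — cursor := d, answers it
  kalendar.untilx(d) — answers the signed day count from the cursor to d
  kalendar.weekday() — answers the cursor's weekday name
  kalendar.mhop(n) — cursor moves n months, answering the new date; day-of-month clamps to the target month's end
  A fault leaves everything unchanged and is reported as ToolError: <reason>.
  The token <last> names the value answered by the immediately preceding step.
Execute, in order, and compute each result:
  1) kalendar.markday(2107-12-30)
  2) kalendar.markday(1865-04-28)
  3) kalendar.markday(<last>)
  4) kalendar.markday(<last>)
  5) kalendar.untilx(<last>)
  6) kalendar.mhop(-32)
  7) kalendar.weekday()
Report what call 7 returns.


-> kalendar.markday(2107-12-30)
<- 2107-12-30
-> kalendar.markday(1865-04-28)
<- 1865-04-28
-> kalendar.markday(<last>)
<- 1865-04-28
-> kalendar.markday(<last>)
<- 1865-04-28
-> kalendar.untilx(<last>)
<- 0
-> kalendar.mhop(-32)
<- 1862-08-28
-> kalendar.weekday()
<- Thursday

Answer: Thursday


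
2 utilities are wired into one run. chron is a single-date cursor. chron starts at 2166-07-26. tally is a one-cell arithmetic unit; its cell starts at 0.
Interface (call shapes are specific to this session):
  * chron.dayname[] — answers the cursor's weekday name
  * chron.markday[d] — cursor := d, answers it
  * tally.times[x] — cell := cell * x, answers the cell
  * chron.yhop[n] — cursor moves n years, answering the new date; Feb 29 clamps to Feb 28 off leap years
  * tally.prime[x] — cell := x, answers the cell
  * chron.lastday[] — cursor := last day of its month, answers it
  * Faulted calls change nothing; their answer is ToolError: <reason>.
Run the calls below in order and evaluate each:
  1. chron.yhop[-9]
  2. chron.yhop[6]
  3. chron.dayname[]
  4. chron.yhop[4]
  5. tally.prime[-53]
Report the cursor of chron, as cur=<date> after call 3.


==> yhop(n→-9)
<== 2157-07-26
==> yhop(n→6)
<== 2163-07-26
==> dayname()
<== Tuesday
==> yhop(n→4)
<== 2167-07-26
==> prime(x→-53)
<== -53

Answer: cur=2163-07-26


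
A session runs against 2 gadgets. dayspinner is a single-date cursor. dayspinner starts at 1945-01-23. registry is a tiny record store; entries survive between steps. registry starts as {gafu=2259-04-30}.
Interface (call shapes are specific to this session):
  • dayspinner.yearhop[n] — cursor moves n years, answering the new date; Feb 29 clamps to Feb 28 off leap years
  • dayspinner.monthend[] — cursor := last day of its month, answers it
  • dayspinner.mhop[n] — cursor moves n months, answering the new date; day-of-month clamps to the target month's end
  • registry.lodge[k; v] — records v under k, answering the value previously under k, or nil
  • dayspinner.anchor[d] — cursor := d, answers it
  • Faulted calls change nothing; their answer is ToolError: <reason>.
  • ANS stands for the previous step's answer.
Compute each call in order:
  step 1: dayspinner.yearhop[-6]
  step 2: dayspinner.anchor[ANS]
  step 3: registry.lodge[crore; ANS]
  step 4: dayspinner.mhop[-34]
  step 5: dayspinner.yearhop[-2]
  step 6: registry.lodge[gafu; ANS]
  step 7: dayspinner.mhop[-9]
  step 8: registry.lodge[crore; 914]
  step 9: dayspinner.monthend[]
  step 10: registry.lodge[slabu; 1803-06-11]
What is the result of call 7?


> dayspinner.yearhop n: -6
[out] 1939-01-23
> dayspinner.anchor d: ANS
[out] 1939-01-23
> registry.lodge k: crore v: ANS
[out] nil
> dayspinner.mhop n: -34
[out] 1936-03-23
> dayspinner.yearhop n: -2
[out] 1934-03-23
> registry.lodge k: gafu v: ANS
[out] 2259-04-30
> dayspinner.mhop n: -9
[out] 1933-06-23
> registry.lodge k: crore v: 914
[out] 1939-01-23
> dayspinner.monthend
[out] 1933-06-30
> registry.lodge k: slabu v: 1803-06-11
[out] nil

Answer: 1933-06-23


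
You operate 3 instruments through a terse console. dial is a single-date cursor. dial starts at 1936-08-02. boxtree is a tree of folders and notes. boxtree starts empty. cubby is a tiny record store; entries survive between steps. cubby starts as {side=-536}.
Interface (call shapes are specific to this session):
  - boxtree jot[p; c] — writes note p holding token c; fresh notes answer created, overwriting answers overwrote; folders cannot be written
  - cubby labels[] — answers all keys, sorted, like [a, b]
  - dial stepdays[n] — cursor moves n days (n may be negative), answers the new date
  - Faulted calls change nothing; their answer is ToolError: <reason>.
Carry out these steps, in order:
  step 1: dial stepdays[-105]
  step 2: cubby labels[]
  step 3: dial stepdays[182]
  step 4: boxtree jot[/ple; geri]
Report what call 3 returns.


! dial stepdays(n=-105) => 1936-04-19
! cubby labels() => [side]
! dial stepdays(n=182) => 1936-10-18
! boxtree jot(p=/ple, c=geri) => created

Answer: 1936-10-18


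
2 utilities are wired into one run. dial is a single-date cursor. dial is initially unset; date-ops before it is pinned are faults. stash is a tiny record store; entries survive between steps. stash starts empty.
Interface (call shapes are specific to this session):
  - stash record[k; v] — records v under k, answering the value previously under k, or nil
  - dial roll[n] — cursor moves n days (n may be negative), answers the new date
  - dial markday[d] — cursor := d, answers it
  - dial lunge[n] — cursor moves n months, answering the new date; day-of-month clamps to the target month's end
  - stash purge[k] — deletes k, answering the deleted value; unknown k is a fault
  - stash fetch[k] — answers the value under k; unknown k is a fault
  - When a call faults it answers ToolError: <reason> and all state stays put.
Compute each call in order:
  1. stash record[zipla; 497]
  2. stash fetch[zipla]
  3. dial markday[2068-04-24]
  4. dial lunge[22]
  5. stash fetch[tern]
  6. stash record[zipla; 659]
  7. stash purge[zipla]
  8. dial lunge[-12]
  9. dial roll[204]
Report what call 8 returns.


Answer: 2069-02-24

Derivation:
[in] stash record k='zipla' v='497'
[out] nil
[in] stash fetch k='zipla'
[out] 497
[in] dial markday d='2068-04-24'
[out] 2068-04-24
[in] dial lunge n='22'
[out] 2070-02-24
[in] stash fetch k='tern'
[out] ToolError: no such key tern
[in] stash record k='zipla' v='659'
[out] 497
[in] stash purge k='zipla'
[out] 659
[in] dial lunge n='-12'
[out] 2069-02-24
[in] dial roll n='204'
[out] 2069-09-16


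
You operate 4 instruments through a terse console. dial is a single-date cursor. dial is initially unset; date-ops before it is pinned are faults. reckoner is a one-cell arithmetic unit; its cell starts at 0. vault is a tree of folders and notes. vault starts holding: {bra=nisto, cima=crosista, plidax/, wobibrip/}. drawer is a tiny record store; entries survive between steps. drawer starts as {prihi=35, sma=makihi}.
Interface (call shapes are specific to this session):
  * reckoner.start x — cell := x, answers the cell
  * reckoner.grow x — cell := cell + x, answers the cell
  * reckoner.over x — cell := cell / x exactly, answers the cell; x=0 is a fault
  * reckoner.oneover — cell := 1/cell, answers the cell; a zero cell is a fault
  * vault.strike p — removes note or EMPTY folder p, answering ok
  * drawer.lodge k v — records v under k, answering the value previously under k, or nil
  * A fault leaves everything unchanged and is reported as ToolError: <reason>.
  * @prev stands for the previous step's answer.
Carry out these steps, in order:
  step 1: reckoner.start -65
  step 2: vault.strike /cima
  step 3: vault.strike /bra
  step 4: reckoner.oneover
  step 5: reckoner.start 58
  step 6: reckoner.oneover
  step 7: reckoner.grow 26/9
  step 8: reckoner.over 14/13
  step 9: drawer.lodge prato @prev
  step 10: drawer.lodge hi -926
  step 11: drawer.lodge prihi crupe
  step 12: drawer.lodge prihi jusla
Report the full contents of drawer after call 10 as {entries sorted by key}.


[in] reckoner.start x=-65
:: -65
[in] vault.strike p=/cima
:: ok
[in] vault.strike p=/bra
:: ok
[in] reckoner.oneover
:: -1/65
[in] reckoner.start x=58
:: 58
[in] reckoner.oneover
:: 1/58
[in] reckoner.grow x=26/9
:: 1517/522
[in] reckoner.over x=14/13
:: 19721/7308
[in] drawer.lodge k=prato v=@prev
:: nil
[in] drawer.lodge k=hi v=-926
:: nil
[in] drawer.lodge k=prihi v=crupe
:: 35
[in] drawer.lodge k=prihi v=jusla
:: crupe

Answer: {hi=-926, prato=19721/7308, prihi=35, sma=makihi}


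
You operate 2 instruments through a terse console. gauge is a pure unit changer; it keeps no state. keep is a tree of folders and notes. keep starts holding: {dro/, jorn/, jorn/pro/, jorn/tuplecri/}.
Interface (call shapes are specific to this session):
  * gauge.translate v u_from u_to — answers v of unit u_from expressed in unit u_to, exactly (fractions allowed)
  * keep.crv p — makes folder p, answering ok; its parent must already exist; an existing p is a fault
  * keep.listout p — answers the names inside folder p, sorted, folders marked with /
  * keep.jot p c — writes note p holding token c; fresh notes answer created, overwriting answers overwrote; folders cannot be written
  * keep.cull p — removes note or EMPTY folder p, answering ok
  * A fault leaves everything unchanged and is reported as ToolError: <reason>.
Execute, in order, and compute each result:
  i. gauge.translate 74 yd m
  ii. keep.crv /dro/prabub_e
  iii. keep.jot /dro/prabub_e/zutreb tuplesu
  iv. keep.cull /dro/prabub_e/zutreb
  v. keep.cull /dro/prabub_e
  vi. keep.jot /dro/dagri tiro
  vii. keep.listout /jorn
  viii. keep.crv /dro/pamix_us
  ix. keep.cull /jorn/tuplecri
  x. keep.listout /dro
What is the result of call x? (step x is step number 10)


>> gauge.translate(v: 74, u_from: yd, u_to: m)
<< 42291/625
>> keep.crv(p: /dro/prabub_e)
<< ok
>> keep.jot(p: /dro/prabub_e/zutreb, c: tuplesu)
<< created
>> keep.cull(p: /dro/prabub_e/zutreb)
<< ok
>> keep.cull(p: /dro/prabub_e)
<< ok
>> keep.jot(p: /dro/dagri, c: tiro)
<< created
>> keep.listout(p: /jorn)
<< [pro/, tuplecri/]
>> keep.crv(p: /dro/pamix_us)
<< ok
>> keep.cull(p: /jorn/tuplecri)
<< ok
>> keep.listout(p: /dro)
<< [dagri, pamix_us/]

Answer: [dagri, pamix_us/]


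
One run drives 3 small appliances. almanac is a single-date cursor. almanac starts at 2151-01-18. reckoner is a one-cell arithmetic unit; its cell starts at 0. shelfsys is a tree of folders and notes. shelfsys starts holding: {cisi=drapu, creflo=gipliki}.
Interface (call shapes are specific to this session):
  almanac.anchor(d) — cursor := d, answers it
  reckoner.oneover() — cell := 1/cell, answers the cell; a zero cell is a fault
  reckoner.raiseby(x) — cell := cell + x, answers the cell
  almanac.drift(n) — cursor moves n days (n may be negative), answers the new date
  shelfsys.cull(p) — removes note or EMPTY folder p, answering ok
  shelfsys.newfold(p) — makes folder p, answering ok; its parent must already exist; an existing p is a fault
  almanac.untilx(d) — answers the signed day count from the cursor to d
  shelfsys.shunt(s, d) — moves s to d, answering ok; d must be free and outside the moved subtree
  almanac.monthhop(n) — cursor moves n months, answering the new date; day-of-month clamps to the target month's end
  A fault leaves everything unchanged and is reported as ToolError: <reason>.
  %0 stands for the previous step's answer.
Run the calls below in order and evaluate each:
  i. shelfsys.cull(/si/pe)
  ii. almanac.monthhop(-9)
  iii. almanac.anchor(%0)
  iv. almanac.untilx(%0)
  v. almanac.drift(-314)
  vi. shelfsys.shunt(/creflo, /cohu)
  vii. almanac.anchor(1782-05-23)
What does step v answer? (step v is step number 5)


Answer: 2149-06-08

Derivation:
==> shelfsys.cull(p='/si/pe')
<== ToolError: not found
==> almanac.monthhop(n='-9')
<== 2150-04-18
==> almanac.anchor(d='%0')
<== 2150-04-18
==> almanac.untilx(d='%0')
<== 0
==> almanac.drift(n='-314')
<== 2149-06-08
==> shelfsys.shunt(s='/creflo', d='/cohu')
<== ok
==> almanac.anchor(d='1782-05-23')
<== 1782-05-23


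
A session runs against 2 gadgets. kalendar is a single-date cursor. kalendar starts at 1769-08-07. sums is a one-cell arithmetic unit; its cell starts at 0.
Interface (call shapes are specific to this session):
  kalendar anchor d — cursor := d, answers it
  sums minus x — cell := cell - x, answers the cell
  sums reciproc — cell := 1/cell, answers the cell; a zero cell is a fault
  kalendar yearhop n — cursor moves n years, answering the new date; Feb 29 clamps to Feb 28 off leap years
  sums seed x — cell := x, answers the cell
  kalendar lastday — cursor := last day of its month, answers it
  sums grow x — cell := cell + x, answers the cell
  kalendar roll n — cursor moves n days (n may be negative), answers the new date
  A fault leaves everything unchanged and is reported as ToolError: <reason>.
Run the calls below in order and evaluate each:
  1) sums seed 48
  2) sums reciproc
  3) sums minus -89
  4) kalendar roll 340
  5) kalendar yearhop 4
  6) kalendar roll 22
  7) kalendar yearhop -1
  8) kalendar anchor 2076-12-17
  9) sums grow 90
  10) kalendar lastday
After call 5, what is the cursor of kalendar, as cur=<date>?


Answer: cur=1774-07-13

Derivation:
# 1. sums seed(x→48) -> 48
# 2. sums reciproc() -> 1/48
# 3. sums minus(x→-89) -> 4273/48
# 4. kalendar roll(n→340) -> 1770-07-13
# 5. kalendar yearhop(n→4) -> 1774-07-13
# 6. kalendar roll(n→22) -> 1774-08-04
# 7. kalendar yearhop(n→-1) -> 1773-08-04
# 8. kalendar anchor(d→2076-12-17) -> 2076-12-17
# 9. sums grow(x→90) -> 8593/48
# 10. kalendar lastday() -> 2076-12-31


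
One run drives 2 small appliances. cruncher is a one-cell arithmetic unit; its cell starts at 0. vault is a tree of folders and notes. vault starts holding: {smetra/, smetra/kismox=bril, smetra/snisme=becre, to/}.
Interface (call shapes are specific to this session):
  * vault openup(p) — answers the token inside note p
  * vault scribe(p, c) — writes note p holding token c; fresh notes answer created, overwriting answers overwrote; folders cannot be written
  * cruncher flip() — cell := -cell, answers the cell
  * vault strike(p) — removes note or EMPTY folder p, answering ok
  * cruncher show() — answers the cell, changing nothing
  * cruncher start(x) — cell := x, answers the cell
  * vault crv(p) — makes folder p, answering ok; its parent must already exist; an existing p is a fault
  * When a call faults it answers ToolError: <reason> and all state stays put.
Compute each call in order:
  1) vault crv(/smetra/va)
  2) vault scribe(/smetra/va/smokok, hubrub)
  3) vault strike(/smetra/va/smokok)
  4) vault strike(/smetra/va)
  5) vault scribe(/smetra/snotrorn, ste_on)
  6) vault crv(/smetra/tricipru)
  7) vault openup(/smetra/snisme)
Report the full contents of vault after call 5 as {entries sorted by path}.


==> vault crv(p→/smetra/va)
<== ok
==> vault scribe(p→/smetra/va/smokok, c→hubrub)
<== created
==> vault strike(p→/smetra/va/smokok)
<== ok
==> vault strike(p→/smetra/va)
<== ok
==> vault scribe(p→/smetra/snotrorn, c→ste_on)
<== created
==> vault crv(p→/smetra/tricipru)
<== ok
==> vault openup(p→/smetra/snisme)
<== becre

Answer: {smetra/, smetra/kismox=bril, smetra/snisme=becre, smetra/snotrorn=ste_on, to/}


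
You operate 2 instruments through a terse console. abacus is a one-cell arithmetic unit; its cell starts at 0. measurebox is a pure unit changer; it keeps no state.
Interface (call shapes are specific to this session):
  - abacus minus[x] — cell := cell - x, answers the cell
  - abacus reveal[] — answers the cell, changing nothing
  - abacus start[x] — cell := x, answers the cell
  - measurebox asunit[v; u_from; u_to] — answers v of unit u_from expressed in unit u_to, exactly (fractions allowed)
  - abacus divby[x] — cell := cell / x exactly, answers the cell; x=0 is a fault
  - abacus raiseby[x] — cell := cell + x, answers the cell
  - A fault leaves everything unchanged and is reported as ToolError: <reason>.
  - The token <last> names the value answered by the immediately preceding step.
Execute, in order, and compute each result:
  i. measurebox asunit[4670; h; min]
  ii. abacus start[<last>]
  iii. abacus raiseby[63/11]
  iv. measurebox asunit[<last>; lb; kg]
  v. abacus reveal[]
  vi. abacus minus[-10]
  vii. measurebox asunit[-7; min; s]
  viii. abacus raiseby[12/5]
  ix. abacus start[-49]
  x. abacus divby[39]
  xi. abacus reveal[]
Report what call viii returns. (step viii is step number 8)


Answer: 15411997/55

Derivation:
Calling measurebox asunit using v='4670', u_from='h', u_to='min', — result: 280200.
Invoking abacus start using x='<last>', → 280200.
Invoking abacus raiseby using x='63/11', — result: 3082263/11.
Calling measurebox asunit using v='<last>', u_from='lb', u_to='kg', — result: 12709917992121/100000000.
I try abacus reveal(), and get 3082263/11.
Calling abacus minus using x='-10', — result: 3082373/11.
Then measurebox asunit using v='-7', u_from='min', u_to='s', and observe -420.
Next I call abacus raiseby using x='12/5', yielding 15411997/55.
Next I call abacus start using x='-49', and observe -49.
I use abacus divby using x='39', and see -49/39.
Invoking abacus reveal, and observe -49/39.


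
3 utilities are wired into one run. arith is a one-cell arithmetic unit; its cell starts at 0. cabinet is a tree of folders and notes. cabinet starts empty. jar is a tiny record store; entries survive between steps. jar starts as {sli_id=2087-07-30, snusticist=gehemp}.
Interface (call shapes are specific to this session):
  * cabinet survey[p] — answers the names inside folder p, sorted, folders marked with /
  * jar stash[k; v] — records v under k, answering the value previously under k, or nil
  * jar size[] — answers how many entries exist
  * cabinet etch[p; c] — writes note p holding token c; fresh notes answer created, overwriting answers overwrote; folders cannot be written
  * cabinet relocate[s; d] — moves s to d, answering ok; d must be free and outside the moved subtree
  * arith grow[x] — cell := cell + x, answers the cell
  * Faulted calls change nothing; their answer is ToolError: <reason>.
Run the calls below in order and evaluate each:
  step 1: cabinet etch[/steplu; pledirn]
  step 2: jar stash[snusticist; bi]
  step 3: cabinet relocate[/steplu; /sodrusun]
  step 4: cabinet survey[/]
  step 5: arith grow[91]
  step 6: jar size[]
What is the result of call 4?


! cabinet etch(p: /steplu, c: pledirn) : created
! jar stash(k: snusticist, v: bi) : gehemp
! cabinet relocate(s: /steplu, d: /sodrusun) : ok
! cabinet survey(p: /) : [sodrusun]
! arith grow(x: 91) : 91
! jar size() : 2

Answer: [sodrusun]
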